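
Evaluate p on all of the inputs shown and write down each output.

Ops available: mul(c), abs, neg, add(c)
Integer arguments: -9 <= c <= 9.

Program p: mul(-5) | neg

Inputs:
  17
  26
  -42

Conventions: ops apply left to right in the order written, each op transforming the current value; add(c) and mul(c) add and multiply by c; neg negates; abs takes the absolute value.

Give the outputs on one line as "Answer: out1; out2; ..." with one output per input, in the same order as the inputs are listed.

85; 130; -210

Execution, op by op:
  17 -> -85 -> 85
  26 -> -130 -> 130
  -42 -> 210 -> -210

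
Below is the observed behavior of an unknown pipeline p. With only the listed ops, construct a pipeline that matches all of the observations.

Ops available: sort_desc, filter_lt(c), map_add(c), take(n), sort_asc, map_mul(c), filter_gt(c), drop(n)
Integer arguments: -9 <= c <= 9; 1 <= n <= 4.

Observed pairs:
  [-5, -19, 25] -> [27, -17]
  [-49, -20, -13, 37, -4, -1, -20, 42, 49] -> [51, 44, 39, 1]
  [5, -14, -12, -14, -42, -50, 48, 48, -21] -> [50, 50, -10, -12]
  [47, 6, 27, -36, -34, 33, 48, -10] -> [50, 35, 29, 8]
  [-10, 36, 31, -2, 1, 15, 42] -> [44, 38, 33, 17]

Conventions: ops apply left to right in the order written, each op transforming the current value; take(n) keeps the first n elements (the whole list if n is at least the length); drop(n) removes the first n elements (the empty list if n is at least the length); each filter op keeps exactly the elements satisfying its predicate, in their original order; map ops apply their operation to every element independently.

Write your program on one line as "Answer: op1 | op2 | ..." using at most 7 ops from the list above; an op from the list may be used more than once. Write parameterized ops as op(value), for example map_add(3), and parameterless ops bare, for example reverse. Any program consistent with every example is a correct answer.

drop(1) | sort_asc | map_add(-4) | map_add(6) | sort_desc | take(4)

Check, running the answer program on each example:
  [-5, -19, 25] -> [-19, 25] -> [-19, 25] -> [-23, 21] -> [-17, 27] -> [27, -17] -> [27, -17]
  [-49, -20, -13, 37, -4, -1, -20, 42, 49] -> [-20, -13, 37, -4, -1, -20, 42, 49] -> [-20, -20, -13, -4, -1, 37, 42, 49] -> [-24, -24, -17, -8, -5, 33, 38, 45] -> [-18, -18, -11, -2, 1, 39, 44, 51] -> [51, 44, 39, 1, -2, -11, -18, -18] -> [51, 44, 39, 1]
  [5, -14, -12, -14, -42, -50, 48, 48, -21] -> [-14, -12, -14, -42, -50, 48, 48, -21] -> [-50, -42, -21, -14, -14, -12, 48, 48] -> [-54, -46, -25, -18, -18, -16, 44, 44] -> [-48, -40, -19, -12, -12, -10, 50, 50] -> [50, 50, -10, -12, -12, -19, -40, -48] -> [50, 50, -10, -12]
  [47, 6, 27, -36, -34, 33, 48, -10] -> [6, 27, -36, -34, 33, 48, -10] -> [-36, -34, -10, 6, 27, 33, 48] -> [-40, -38, -14, 2, 23, 29, 44] -> [-34, -32, -8, 8, 29, 35, 50] -> [50, 35, 29, 8, -8, -32, -34] -> [50, 35, 29, 8]
  [-10, 36, 31, -2, 1, 15, 42] -> [36, 31, -2, 1, 15, 42] -> [-2, 1, 15, 31, 36, 42] -> [-6, -3, 11, 27, 32, 38] -> [0, 3, 17, 33, 38, 44] -> [44, 38, 33, 17, 3, 0] -> [44, 38, 33, 17]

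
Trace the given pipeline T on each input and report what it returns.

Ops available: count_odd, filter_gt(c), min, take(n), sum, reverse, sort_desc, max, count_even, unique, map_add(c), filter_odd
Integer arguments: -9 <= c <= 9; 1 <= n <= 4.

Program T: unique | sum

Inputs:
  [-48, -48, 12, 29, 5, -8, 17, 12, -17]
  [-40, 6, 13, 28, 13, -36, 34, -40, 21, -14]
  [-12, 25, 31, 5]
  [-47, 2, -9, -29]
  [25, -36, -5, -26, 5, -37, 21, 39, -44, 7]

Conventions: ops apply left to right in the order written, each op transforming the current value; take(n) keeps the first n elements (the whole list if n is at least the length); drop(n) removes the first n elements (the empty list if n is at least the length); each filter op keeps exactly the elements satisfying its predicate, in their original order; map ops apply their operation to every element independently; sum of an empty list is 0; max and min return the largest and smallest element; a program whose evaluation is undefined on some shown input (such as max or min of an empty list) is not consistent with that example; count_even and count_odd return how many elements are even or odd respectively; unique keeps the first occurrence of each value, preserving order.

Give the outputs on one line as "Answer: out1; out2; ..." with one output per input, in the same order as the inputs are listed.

Execution, op by op:
  [-48, -48, 12, 29, 5, -8, 17, 12, -17] -> [-48, 12, 29, 5, -8, 17, -17] -> -10
  [-40, 6, 13, 28, 13, -36, 34, -40, 21, -14] -> [-40, 6, 13, 28, -36, 34, 21, -14] -> 12
  [-12, 25, 31, 5] -> [-12, 25, 31, 5] -> 49
  [-47, 2, -9, -29] -> [-47, 2, -9, -29] -> -83
  [25, -36, -5, -26, 5, -37, 21, 39, -44, 7] -> [25, -36, -5, -26, 5, -37, 21, 39, -44, 7] -> -51

-10; 12; 49; -83; -51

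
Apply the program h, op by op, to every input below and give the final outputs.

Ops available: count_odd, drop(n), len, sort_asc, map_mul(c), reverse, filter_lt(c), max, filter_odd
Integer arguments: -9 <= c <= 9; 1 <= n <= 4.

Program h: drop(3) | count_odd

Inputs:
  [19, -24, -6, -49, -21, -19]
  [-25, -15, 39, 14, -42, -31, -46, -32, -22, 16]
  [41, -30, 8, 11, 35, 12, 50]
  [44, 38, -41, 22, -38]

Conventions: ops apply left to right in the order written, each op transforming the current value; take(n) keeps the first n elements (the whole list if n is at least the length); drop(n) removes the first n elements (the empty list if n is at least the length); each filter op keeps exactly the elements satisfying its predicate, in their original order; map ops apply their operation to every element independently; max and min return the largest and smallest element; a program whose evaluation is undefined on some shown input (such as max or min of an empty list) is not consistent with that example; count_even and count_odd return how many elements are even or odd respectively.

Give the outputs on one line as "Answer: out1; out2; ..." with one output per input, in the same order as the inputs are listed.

3; 1; 2; 0

Execution, op by op:
  [19, -24, -6, -49, -21, -19] -> [-49, -21, -19] -> 3
  [-25, -15, 39, 14, -42, -31, -46, -32, -22, 16] -> [14, -42, -31, -46, -32, -22, 16] -> 1
  [41, -30, 8, 11, 35, 12, 50] -> [11, 35, 12, 50] -> 2
  [44, 38, -41, 22, -38] -> [22, -38] -> 0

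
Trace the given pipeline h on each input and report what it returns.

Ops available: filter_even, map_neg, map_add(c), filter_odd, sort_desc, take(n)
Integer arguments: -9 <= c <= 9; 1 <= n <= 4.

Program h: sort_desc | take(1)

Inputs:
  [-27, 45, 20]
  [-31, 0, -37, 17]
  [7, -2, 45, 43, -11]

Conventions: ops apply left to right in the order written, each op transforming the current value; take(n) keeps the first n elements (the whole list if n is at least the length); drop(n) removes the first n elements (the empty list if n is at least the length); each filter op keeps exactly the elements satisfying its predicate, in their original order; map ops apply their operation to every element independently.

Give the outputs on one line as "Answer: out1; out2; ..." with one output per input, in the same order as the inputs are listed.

Execution, op by op:
  [-27, 45, 20] -> [45, 20, -27] -> [45]
  [-31, 0, -37, 17] -> [17, 0, -31, -37] -> [17]
  [7, -2, 45, 43, -11] -> [45, 43, 7, -2, -11] -> [45]

[45]; [17]; [45]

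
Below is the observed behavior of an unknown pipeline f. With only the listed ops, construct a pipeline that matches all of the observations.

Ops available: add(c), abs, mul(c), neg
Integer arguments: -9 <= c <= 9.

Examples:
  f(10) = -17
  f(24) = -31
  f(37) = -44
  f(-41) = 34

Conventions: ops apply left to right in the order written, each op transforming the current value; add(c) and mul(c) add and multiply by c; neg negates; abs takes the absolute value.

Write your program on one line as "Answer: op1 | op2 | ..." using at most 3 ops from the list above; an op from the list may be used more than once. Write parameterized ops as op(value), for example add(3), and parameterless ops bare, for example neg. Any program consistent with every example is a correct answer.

add(7) | neg

Check, running the answer program on each example:
  10 -> 17 -> -17
  24 -> 31 -> -31
  37 -> 44 -> -44
  -41 -> -34 -> 34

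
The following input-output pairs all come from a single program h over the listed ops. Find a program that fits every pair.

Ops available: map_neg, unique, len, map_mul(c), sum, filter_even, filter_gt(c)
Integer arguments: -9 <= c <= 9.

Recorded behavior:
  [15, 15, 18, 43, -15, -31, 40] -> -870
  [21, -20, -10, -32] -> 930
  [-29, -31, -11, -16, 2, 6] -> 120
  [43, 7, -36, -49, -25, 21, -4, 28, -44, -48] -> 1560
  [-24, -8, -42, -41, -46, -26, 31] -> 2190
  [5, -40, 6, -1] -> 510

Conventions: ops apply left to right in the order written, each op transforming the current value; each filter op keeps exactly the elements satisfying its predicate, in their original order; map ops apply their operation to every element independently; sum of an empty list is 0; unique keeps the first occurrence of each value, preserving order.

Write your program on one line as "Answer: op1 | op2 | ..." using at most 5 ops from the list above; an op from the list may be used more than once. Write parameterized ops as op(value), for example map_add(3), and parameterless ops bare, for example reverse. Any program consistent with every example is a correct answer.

map_mul(-5) | map_mul(3) | unique | filter_even | sum

Check, running the answer program on each example:
  [15, 15, 18, 43, -15, -31, 40] -> [-75, -75, -90, -215, 75, 155, -200] -> [-225, -225, -270, -645, 225, 465, -600] -> [-225, -270, -645, 225, 465, -600] -> [-270, -600] -> -870
  [21, -20, -10, -32] -> [-105, 100, 50, 160] -> [-315, 300, 150, 480] -> [-315, 300, 150, 480] -> [300, 150, 480] -> 930
  [-29, -31, -11, -16, 2, 6] -> [145, 155, 55, 80, -10, -30] -> [435, 465, 165, 240, -30, -90] -> [435, 465, 165, 240, -30, -90] -> [240, -30, -90] -> 120
  [43, 7, -36, -49, -25, 21, -4, 28, -44, -48] -> [-215, -35, 180, 245, 125, -105, 20, -140, 220, 240] -> [-645, -105, 540, 735, 375, -315, 60, -420, 660, 720] -> [-645, -105, 540, 735, 375, -315, 60, -420, 660, 720] -> [540, 60, -420, 660, 720] -> 1560
  [-24, -8, -42, -41, -46, -26, 31] -> [120, 40, 210, 205, 230, 130, -155] -> [360, 120, 630, 615, 690, 390, -465] -> [360, 120, 630, 615, 690, 390, -465] -> [360, 120, 630, 690, 390] -> 2190
  [5, -40, 6, -1] -> [-25, 200, -30, 5] -> [-75, 600, -90, 15] -> [-75, 600, -90, 15] -> [600, -90] -> 510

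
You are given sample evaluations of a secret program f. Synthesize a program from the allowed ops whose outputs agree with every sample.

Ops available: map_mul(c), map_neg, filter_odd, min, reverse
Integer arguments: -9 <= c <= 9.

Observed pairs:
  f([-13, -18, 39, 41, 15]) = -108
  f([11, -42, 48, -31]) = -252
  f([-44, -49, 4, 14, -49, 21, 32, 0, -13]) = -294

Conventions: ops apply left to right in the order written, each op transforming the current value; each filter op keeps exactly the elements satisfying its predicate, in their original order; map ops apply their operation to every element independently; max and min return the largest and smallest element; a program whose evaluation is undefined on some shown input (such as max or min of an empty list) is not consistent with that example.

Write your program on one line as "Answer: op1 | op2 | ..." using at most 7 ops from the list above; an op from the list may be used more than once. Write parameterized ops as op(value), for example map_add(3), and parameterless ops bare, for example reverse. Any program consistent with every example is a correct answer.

reverse | map_neg | reverse | map_mul(6) | map_neg | min

Check, running the answer program on each example:
  [-13, -18, 39, 41, 15] -> [15, 41, 39, -18, -13] -> [-15, -41, -39, 18, 13] -> [13, 18, -39, -41, -15] -> [78, 108, -234, -246, -90] -> [-78, -108, 234, 246, 90] -> -108
  [11, -42, 48, -31] -> [-31, 48, -42, 11] -> [31, -48, 42, -11] -> [-11, 42, -48, 31] -> [-66, 252, -288, 186] -> [66, -252, 288, -186] -> -252
  [-44, -49, 4, 14, -49, 21, 32, 0, -13] -> [-13, 0, 32, 21, -49, 14, 4, -49, -44] -> [13, 0, -32, -21, 49, -14, -4, 49, 44] -> [44, 49, -4, -14, 49, -21, -32, 0, 13] -> [264, 294, -24, -84, 294, -126, -192, 0, 78] -> [-264, -294, 24, 84, -294, 126, 192, 0, -78] -> -294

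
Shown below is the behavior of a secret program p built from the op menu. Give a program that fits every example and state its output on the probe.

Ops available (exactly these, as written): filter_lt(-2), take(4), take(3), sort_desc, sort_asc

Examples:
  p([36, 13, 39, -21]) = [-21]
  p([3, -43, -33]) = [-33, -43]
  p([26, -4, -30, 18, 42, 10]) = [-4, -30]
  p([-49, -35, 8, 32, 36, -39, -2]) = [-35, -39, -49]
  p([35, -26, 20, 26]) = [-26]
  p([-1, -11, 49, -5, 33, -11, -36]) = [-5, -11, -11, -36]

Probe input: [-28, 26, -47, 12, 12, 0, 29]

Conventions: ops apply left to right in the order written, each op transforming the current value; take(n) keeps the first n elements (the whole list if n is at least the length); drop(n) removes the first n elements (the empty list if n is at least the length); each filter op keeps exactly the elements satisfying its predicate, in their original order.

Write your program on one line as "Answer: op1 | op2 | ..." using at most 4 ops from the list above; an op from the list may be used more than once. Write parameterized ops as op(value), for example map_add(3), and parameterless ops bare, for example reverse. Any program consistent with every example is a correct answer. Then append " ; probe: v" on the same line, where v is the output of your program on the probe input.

sort_asc | filter_lt(-2) | sort_desc ; probe: [-28, -47]

Check, running the answer program on each example:
  [36, 13, 39, -21] -> [-21, 13, 36, 39] -> [-21] -> [-21]
  [3, -43, -33] -> [-43, -33, 3] -> [-43, -33] -> [-33, -43]
  [26, -4, -30, 18, 42, 10] -> [-30, -4, 10, 18, 26, 42] -> [-30, -4] -> [-4, -30]
  [-49, -35, 8, 32, 36, -39, -2] -> [-49, -39, -35, -2, 8, 32, 36] -> [-49, -39, -35] -> [-35, -39, -49]
  [35, -26, 20, 26] -> [-26, 20, 26, 35] -> [-26] -> [-26]
  [-1, -11, 49, -5, 33, -11, -36] -> [-36, -11, -11, -5, -1, 33, 49] -> [-36, -11, -11, -5] -> [-5, -11, -11, -36]
  probe: [-28, 26, -47, 12, 12, 0, 29] -> [-47, -28, 0, 12, 12, 26, 29] -> [-47, -28] -> [-28, -47]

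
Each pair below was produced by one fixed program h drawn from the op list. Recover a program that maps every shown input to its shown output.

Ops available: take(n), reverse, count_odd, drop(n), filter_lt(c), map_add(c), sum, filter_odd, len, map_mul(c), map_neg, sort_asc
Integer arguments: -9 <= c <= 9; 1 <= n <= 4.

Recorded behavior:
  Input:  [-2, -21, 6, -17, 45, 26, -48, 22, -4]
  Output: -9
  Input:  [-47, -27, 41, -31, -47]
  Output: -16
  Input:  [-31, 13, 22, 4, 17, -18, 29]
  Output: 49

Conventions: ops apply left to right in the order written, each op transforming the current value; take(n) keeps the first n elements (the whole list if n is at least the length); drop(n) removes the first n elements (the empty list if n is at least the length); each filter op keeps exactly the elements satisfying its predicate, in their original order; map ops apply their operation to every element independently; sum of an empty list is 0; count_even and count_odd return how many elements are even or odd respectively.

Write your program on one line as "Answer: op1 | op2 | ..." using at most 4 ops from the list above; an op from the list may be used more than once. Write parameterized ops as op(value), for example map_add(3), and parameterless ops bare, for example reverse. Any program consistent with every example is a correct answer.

map_add(7) | reverse | take(3) | sum

Check, running the answer program on each example:
  [-2, -21, 6, -17, 45, 26, -48, 22, -4] -> [5, -14, 13, -10, 52, 33, -41, 29, 3] -> [3, 29, -41, 33, 52, -10, 13, -14, 5] -> [3, 29, -41] -> -9
  [-47, -27, 41, -31, -47] -> [-40, -20, 48, -24, -40] -> [-40, -24, 48, -20, -40] -> [-40, -24, 48] -> -16
  [-31, 13, 22, 4, 17, -18, 29] -> [-24, 20, 29, 11, 24, -11, 36] -> [36, -11, 24, 11, 29, 20, -24] -> [36, -11, 24] -> 49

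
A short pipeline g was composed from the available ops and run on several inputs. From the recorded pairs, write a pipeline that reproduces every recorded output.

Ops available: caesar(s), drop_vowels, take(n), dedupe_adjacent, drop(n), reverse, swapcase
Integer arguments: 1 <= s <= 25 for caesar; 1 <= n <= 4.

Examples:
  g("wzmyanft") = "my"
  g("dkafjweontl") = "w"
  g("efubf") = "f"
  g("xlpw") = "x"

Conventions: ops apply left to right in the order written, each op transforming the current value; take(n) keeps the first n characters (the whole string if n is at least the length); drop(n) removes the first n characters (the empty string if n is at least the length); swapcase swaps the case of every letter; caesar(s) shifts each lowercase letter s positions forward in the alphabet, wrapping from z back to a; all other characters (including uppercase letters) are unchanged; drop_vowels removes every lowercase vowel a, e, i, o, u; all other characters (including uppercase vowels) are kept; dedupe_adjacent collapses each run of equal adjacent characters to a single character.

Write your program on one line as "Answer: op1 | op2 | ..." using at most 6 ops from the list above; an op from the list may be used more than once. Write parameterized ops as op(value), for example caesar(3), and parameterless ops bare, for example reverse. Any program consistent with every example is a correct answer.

reverse | drop(3) | take(4) | take(3) | reverse | drop_vowels

Check, running the answer program on each example:
  "wzmyanft" -> "tfnaymzw" -> "aymzw" -> "aymz" -> "aym" -> "mya" -> "my"
  "dkafjweontl" -> "ltnoewjfakd" -> "oewjfakd" -> "oewj" -> "oew" -> "weo" -> "w"
  "efubf" -> "fbufe" -> "fe" -> "fe" -> "fe" -> "ef" -> "f"
  "xlpw" -> "wplx" -> "x" -> "x" -> "x" -> "x" -> "x"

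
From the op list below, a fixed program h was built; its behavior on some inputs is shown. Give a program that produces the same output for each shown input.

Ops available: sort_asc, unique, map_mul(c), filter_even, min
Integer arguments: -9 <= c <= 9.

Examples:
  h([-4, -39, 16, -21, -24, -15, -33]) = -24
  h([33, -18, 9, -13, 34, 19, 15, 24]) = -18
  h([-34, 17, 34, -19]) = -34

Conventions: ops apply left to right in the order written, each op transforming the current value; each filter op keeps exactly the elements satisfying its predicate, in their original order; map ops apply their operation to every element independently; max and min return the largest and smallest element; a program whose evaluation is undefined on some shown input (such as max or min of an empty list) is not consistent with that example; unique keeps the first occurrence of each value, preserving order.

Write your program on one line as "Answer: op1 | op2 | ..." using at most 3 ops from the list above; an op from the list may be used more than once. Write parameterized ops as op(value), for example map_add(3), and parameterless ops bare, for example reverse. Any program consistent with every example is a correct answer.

filter_even | min

Check, running the answer program on each example:
  [-4, -39, 16, -21, -24, -15, -33] -> [-4, 16, -24] -> -24
  [33, -18, 9, -13, 34, 19, 15, 24] -> [-18, 34, 24] -> -18
  [-34, 17, 34, -19] -> [-34, 34] -> -34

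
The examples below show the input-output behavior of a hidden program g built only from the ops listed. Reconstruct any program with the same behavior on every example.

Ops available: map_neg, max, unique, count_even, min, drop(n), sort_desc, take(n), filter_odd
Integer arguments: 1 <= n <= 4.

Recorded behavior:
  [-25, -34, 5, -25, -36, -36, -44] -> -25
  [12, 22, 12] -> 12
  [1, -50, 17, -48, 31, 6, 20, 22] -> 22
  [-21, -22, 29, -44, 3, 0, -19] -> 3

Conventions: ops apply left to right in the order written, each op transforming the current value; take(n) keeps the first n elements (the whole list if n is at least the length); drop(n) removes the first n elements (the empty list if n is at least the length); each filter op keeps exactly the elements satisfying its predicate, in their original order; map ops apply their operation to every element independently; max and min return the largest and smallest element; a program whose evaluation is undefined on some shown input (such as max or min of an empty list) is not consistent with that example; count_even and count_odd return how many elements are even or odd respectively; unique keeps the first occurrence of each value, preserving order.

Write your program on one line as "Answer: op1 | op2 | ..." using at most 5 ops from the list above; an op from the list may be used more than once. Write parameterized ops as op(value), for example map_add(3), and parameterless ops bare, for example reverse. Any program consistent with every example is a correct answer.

sort_desc | drop(1) | take(3) | max

Check, running the answer program on each example:
  [-25, -34, 5, -25, -36, -36, -44] -> [5, -25, -25, -34, -36, -36, -44] -> [-25, -25, -34, -36, -36, -44] -> [-25, -25, -34] -> -25
  [12, 22, 12] -> [22, 12, 12] -> [12, 12] -> [12, 12] -> 12
  [1, -50, 17, -48, 31, 6, 20, 22] -> [31, 22, 20, 17, 6, 1, -48, -50] -> [22, 20, 17, 6, 1, -48, -50] -> [22, 20, 17] -> 22
  [-21, -22, 29, -44, 3, 0, -19] -> [29, 3, 0, -19, -21, -22, -44] -> [3, 0, -19, -21, -22, -44] -> [3, 0, -19] -> 3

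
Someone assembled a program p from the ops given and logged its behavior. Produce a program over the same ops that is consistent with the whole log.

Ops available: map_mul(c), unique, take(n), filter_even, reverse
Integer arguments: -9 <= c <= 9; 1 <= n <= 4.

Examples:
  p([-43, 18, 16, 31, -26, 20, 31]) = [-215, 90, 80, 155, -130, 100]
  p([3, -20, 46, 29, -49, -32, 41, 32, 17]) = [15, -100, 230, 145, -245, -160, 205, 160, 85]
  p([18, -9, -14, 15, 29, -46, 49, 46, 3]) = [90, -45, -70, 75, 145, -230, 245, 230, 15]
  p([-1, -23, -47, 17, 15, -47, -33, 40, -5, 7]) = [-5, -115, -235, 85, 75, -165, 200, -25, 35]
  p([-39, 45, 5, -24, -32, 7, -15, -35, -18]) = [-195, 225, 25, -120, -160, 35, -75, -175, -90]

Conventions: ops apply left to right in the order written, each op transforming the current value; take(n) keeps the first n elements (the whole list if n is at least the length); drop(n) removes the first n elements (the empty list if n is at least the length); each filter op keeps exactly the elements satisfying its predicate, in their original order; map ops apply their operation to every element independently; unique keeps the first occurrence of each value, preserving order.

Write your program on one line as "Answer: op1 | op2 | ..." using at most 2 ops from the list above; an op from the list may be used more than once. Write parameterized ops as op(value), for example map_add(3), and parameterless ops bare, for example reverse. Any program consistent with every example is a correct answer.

map_mul(5) | unique

Check, running the answer program on each example:
  [-43, 18, 16, 31, -26, 20, 31] -> [-215, 90, 80, 155, -130, 100, 155] -> [-215, 90, 80, 155, -130, 100]
  [3, -20, 46, 29, -49, -32, 41, 32, 17] -> [15, -100, 230, 145, -245, -160, 205, 160, 85] -> [15, -100, 230, 145, -245, -160, 205, 160, 85]
  [18, -9, -14, 15, 29, -46, 49, 46, 3] -> [90, -45, -70, 75, 145, -230, 245, 230, 15] -> [90, -45, -70, 75, 145, -230, 245, 230, 15]
  [-1, -23, -47, 17, 15, -47, -33, 40, -5, 7] -> [-5, -115, -235, 85, 75, -235, -165, 200, -25, 35] -> [-5, -115, -235, 85, 75, -165, 200, -25, 35]
  [-39, 45, 5, -24, -32, 7, -15, -35, -18] -> [-195, 225, 25, -120, -160, 35, -75, -175, -90] -> [-195, 225, 25, -120, -160, 35, -75, -175, -90]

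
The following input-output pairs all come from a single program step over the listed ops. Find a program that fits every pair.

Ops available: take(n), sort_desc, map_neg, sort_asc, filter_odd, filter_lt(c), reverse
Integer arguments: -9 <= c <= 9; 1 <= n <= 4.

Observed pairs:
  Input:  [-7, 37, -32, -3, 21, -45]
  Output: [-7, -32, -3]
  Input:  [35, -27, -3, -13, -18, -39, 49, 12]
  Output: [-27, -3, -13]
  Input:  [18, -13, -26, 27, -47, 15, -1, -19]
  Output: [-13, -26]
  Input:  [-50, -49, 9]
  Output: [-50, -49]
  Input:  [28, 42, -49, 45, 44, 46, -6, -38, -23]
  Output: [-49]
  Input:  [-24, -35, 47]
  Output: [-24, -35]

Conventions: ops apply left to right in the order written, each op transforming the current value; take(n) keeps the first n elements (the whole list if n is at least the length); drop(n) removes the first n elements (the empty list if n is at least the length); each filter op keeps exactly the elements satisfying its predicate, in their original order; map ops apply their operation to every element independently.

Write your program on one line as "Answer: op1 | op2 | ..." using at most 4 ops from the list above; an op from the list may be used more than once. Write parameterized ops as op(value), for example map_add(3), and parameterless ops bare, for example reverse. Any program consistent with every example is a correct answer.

map_neg | take(4) | map_neg | filter_lt(5)

Check, running the answer program on each example:
  [-7, 37, -32, -3, 21, -45] -> [7, -37, 32, 3, -21, 45] -> [7, -37, 32, 3] -> [-7, 37, -32, -3] -> [-7, -32, -3]
  [35, -27, -3, -13, -18, -39, 49, 12] -> [-35, 27, 3, 13, 18, 39, -49, -12] -> [-35, 27, 3, 13] -> [35, -27, -3, -13] -> [-27, -3, -13]
  [18, -13, -26, 27, -47, 15, -1, -19] -> [-18, 13, 26, -27, 47, -15, 1, 19] -> [-18, 13, 26, -27] -> [18, -13, -26, 27] -> [-13, -26]
  [-50, -49, 9] -> [50, 49, -9] -> [50, 49, -9] -> [-50, -49, 9] -> [-50, -49]
  [28, 42, -49, 45, 44, 46, -6, -38, -23] -> [-28, -42, 49, -45, -44, -46, 6, 38, 23] -> [-28, -42, 49, -45] -> [28, 42, -49, 45] -> [-49]
  [-24, -35, 47] -> [24, 35, -47] -> [24, 35, -47] -> [-24, -35, 47] -> [-24, -35]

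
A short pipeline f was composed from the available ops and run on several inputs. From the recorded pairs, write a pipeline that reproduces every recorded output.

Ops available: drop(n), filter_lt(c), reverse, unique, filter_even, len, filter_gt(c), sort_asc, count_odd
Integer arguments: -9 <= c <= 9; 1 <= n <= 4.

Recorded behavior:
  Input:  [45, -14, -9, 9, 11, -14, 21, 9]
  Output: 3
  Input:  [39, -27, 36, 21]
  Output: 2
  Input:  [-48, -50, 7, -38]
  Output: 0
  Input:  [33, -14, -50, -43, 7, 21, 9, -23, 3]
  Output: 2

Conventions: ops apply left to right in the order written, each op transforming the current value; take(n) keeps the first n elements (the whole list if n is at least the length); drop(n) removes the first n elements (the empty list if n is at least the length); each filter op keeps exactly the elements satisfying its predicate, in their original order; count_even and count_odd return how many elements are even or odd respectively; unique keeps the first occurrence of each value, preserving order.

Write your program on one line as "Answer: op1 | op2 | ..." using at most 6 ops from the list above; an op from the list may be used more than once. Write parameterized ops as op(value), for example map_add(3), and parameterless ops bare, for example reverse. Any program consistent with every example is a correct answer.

filter_gt(5) | unique | filter_gt(9) | reverse | count_odd

Check, running the answer program on each example:
  [45, -14, -9, 9, 11, -14, 21, 9] -> [45, 9, 11, 21, 9] -> [45, 9, 11, 21] -> [45, 11, 21] -> [21, 11, 45] -> 3
  [39, -27, 36, 21] -> [39, 36, 21] -> [39, 36, 21] -> [39, 36, 21] -> [21, 36, 39] -> 2
  [-48, -50, 7, -38] -> [7] -> [7] -> [] -> [] -> 0
  [33, -14, -50, -43, 7, 21, 9, -23, 3] -> [33, 7, 21, 9] -> [33, 7, 21, 9] -> [33, 21] -> [21, 33] -> 2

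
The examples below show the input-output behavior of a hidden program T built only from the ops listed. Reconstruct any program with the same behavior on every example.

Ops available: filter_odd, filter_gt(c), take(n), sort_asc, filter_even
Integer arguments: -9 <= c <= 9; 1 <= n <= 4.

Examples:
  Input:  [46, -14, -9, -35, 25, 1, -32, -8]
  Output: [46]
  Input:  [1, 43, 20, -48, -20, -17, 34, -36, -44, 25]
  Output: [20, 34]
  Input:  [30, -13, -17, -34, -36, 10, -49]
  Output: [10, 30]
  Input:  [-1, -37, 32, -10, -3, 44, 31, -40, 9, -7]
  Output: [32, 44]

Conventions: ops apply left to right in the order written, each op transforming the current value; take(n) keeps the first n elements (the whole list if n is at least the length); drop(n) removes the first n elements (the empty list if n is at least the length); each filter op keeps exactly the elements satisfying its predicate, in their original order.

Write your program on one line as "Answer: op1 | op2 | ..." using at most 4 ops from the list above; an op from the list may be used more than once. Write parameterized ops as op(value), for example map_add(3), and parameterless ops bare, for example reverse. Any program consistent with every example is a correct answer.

sort_asc | filter_even | filter_gt(-5)

Check, running the answer program on each example:
  [46, -14, -9, -35, 25, 1, -32, -8] -> [-35, -32, -14, -9, -8, 1, 25, 46] -> [-32, -14, -8, 46] -> [46]
  [1, 43, 20, -48, -20, -17, 34, -36, -44, 25] -> [-48, -44, -36, -20, -17, 1, 20, 25, 34, 43] -> [-48, -44, -36, -20, 20, 34] -> [20, 34]
  [30, -13, -17, -34, -36, 10, -49] -> [-49, -36, -34, -17, -13, 10, 30] -> [-36, -34, 10, 30] -> [10, 30]
  [-1, -37, 32, -10, -3, 44, 31, -40, 9, -7] -> [-40, -37, -10, -7, -3, -1, 9, 31, 32, 44] -> [-40, -10, 32, 44] -> [32, 44]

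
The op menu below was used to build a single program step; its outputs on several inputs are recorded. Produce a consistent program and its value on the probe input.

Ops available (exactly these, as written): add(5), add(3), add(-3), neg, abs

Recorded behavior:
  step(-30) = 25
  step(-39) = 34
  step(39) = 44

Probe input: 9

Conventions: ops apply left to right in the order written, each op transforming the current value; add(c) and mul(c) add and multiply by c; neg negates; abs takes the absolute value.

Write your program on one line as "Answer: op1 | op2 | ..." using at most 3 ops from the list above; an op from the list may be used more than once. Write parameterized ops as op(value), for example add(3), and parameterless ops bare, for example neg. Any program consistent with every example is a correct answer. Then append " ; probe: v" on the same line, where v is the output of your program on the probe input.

add(5) | abs ; probe: 14

Check, running the answer program on each example:
  -30 -> -25 -> 25
  -39 -> -34 -> 34
  39 -> 44 -> 44
  probe: 9 -> 14 -> 14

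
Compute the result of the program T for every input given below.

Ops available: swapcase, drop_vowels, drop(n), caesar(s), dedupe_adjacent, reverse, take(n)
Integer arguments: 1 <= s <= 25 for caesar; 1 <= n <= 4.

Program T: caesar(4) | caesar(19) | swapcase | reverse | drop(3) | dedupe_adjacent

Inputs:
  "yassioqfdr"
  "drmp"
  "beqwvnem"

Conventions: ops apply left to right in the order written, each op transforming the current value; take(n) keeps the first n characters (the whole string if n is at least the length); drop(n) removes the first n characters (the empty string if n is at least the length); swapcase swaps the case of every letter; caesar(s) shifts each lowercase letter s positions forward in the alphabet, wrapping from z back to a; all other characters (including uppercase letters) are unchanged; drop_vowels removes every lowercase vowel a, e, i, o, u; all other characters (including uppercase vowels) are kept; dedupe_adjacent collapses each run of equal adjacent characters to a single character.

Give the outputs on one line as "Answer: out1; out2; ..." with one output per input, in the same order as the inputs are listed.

Execution, op by op:
  "yassioqfdr" -> "cewwmsujhv" -> "vxppflncao" -> "VXPPFLNCAO" -> "OACNLFPPXV" -> "NLFPPXV" -> "NLFPXV"
  "drmp" -> "hvqt" -> "aojm" -> "AOJM" -> "MJOA" -> "A" -> "A"
  "beqwvnem" -> "fiuazriq" -> "ybntskbj" -> "YBNTSKBJ" -> "JBKSTNBY" -> "STNBY" -> "STNBY"

"NLFPXV"; "A"; "STNBY"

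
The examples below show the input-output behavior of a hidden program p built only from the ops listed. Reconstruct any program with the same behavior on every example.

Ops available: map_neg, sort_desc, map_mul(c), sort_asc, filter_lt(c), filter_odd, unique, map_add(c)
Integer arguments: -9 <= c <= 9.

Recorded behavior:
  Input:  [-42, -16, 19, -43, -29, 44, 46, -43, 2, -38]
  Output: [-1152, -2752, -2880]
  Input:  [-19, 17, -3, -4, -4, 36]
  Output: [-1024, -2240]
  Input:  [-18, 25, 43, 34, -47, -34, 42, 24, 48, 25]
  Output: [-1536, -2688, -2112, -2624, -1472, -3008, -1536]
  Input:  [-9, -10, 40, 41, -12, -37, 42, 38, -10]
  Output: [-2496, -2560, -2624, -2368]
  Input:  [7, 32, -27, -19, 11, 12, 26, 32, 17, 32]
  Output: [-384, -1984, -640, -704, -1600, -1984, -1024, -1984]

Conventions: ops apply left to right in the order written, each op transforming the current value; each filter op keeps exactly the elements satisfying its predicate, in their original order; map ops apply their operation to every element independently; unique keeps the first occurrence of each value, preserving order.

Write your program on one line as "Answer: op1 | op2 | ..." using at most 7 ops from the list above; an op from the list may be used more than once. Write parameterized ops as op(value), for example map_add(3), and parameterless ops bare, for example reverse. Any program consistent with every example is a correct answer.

map_mul(-4) | map_add(9) | filter_lt(-5) | map_add(-5) | map_mul(-2) | map_mul(-8)

Check, running the answer program on each example:
  [-42, -16, 19, -43, -29, 44, 46, -43, 2, -38] -> [168, 64, -76, 172, 116, -176, -184, 172, -8, 152] -> [177, 73, -67, 181, 125, -167, -175, 181, 1, 161] -> [-67, -167, -175] -> [-72, -172, -180] -> [144, 344, 360] -> [-1152, -2752, -2880]
  [-19, 17, -3, -4, -4, 36] -> [76, -68, 12, 16, 16, -144] -> [85, -59, 21, 25, 25, -135] -> [-59, -135] -> [-64, -140] -> [128, 280] -> [-1024, -2240]
  [-18, 25, 43, 34, -47, -34, 42, 24, 48, 25] -> [72, -100, -172, -136, 188, 136, -168, -96, -192, -100] -> [81, -91, -163, -127, 197, 145, -159, -87, -183, -91] -> [-91, -163, -127, -159, -87, -183, -91] -> [-96, -168, -132, -164, -92, -188, -96] -> [192, 336, 264, 328, 184, 376, 192] -> [-1536, -2688, -2112, -2624, -1472, -3008, -1536]
  [-9, -10, 40, 41, -12, -37, 42, 38, -10] -> [36, 40, -160, -164, 48, 148, -168, -152, 40] -> [45, 49, -151, -155, 57, 157, -159, -143, 49] -> [-151, -155, -159, -143] -> [-156, -160, -164, -148] -> [312, 320, 328, 296] -> [-2496, -2560, -2624, -2368]
  [7, 32, -27, -19, 11, 12, 26, 32, 17, 32] -> [-28, -128, 108, 76, -44, -48, -104, -128, -68, -128] -> [-19, -119, 117, 85, -35, -39, -95, -119, -59, -119] -> [-19, -119, -35, -39, -95, -119, -59, -119] -> [-24, -124, -40, -44, -100, -124, -64, -124] -> [48, 248, 80, 88, 200, 248, 128, 248] -> [-384, -1984, -640, -704, -1600, -1984, -1024, -1984]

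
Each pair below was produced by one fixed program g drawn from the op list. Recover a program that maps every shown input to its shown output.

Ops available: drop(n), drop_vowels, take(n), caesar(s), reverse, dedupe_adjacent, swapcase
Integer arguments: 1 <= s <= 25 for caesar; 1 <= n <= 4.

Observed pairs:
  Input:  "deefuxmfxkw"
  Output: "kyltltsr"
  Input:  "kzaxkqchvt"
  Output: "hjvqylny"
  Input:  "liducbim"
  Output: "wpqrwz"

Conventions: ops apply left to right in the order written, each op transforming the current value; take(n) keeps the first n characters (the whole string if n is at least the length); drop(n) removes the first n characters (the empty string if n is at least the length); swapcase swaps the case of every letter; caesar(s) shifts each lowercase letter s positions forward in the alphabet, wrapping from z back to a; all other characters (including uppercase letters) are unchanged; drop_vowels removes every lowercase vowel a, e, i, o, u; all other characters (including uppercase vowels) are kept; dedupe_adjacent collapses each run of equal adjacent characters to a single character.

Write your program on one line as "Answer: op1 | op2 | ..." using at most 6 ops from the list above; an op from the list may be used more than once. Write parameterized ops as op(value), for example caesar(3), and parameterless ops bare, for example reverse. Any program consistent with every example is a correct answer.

reverse | caesar(5) | caesar(3) | dedupe_adjacent | caesar(6) | drop_vowels

Check, running the answer program on each example:
  "deefuxmfxkw" -> "wkxfmxufeed" -> "bpckrczkjji" -> "esfnufcnmml" -> "esfnufcnml" -> "kyltalitsr" -> "kyltltsr"
  "kzaxkqchvt" -> "tvhcqkxazk" -> "yamhvpcfep" -> "bdpkysfihs" -> "bdpkysfihs" -> "hjvqeylony" -> "hjvqylny"
  "liducbim" -> "mibcudil" -> "rnghzinq" -> "uqjkclqt" -> "uqjkclqt" -> "awpqirwz" -> "wpqrwz"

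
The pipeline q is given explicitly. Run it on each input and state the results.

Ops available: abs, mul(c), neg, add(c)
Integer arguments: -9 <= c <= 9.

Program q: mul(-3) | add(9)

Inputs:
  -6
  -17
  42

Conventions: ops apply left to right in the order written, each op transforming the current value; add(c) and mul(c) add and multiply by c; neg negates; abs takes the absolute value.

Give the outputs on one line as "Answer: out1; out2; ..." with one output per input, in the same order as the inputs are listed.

27; 60; -117

Execution, op by op:
  -6 -> 18 -> 27
  -17 -> 51 -> 60
  42 -> -126 -> -117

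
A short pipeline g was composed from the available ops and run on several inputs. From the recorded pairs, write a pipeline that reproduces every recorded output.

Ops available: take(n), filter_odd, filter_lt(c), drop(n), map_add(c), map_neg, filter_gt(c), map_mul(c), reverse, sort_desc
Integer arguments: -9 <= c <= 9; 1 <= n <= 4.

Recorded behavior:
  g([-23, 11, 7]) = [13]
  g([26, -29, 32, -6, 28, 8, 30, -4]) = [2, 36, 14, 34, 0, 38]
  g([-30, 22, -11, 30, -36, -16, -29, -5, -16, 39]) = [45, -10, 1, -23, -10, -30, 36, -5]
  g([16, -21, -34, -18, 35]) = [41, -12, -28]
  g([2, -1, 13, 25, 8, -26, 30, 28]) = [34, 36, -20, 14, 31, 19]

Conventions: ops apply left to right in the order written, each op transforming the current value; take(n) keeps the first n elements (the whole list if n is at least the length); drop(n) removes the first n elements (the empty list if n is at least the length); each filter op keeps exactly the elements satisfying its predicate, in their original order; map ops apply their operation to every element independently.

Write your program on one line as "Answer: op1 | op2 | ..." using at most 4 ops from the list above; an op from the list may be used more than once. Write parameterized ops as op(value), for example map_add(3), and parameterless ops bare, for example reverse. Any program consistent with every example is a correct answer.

drop(2) | map_add(6) | reverse

Check, running the answer program on each example:
  [-23, 11, 7] -> [7] -> [13] -> [13]
  [26, -29, 32, -6, 28, 8, 30, -4] -> [32, -6, 28, 8, 30, -4] -> [38, 0, 34, 14, 36, 2] -> [2, 36, 14, 34, 0, 38]
  [-30, 22, -11, 30, -36, -16, -29, -5, -16, 39] -> [-11, 30, -36, -16, -29, -5, -16, 39] -> [-5, 36, -30, -10, -23, 1, -10, 45] -> [45, -10, 1, -23, -10, -30, 36, -5]
  [16, -21, -34, -18, 35] -> [-34, -18, 35] -> [-28, -12, 41] -> [41, -12, -28]
  [2, -1, 13, 25, 8, -26, 30, 28] -> [13, 25, 8, -26, 30, 28] -> [19, 31, 14, -20, 36, 34] -> [34, 36, -20, 14, 31, 19]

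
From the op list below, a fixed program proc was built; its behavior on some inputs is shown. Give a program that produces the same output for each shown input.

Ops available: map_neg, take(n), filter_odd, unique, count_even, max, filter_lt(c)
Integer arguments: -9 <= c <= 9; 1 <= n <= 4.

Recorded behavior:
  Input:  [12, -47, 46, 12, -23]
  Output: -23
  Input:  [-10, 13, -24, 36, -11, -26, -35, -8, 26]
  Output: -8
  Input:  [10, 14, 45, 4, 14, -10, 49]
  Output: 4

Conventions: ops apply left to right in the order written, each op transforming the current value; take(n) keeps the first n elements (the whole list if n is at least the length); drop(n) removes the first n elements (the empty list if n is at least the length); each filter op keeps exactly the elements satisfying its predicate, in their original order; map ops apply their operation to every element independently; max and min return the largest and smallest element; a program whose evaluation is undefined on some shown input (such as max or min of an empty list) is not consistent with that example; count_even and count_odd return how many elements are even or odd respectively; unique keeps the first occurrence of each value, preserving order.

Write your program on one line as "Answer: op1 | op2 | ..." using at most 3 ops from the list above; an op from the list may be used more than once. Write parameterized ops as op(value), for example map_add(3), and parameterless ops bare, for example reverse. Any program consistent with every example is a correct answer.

filter_lt(5) | max

Check, running the answer program on each example:
  [12, -47, 46, 12, -23] -> [-47, -23] -> -23
  [-10, 13, -24, 36, -11, -26, -35, -8, 26] -> [-10, -24, -11, -26, -35, -8] -> -8
  [10, 14, 45, 4, 14, -10, 49] -> [4, -10] -> 4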